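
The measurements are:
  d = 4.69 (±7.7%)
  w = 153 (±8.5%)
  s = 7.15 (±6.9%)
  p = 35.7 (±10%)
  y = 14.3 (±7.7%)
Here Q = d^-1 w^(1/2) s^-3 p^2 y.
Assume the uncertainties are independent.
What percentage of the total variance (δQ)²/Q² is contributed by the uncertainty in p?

41.4%

(δQ/Q)² = (-1·δd/d)² + (½·δw/w)² + (-3·δs/s)² + (2·δp/p)² + (1·δy/y)²
  d term: (-1×0.0770)² = 0.00593
  w term: (0.5×0.0850)² = 0.00181
  s term: (-3×0.0690)² = 0.0428
  p term: (2×0.100)² = 0.0400
  y term: (1×0.0770)² = 0.00593
Total = 0.0965. Share from p = 0.0400/0.0965 = 0.414.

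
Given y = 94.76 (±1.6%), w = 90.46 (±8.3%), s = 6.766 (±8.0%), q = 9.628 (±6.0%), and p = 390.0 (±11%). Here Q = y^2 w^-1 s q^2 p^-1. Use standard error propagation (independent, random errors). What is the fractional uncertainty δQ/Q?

0.202

Since Q is a product/quotient, work with relative uncertainties:
  (2·δy/y)² = (2×0.0160)² = 0.00102;  (-1·δw/w)² = (-1×0.0830)² = 0.00689;  (1·δs/s)² = (1×0.0800)² = 0.00640;  (2·δq/q)² = (2×0.0600)² = 0.0144;  (-1·δp/p)² = (-1×0.110)² = 0.0121
δQ/Q = √(0.0408) = 0.202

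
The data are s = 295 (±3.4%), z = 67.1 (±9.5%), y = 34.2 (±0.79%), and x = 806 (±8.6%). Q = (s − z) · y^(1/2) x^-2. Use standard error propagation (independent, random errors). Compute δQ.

0.000369

Let u = s − z = 228. δu = √(δs² + δz²) = √(101 + 40.6) = 11.9, so δu/u = 0.0521.
Q is then a monomial in u, y, x:
δQ/Q = √((δu/u)² + (½·δy/y)² + (-2·δx/x)²) = √(0.00272 + 1.56e-05 + 0.0296) = 0.180
Q = 0.00205, so δQ = 0.180 × 0.00205 = 0.000369.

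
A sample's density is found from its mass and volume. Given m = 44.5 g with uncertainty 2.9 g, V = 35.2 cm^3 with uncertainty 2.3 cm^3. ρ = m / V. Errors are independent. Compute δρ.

For a monomial ρ ∝ m, V^-1, fractional errors add in quadrature:
  (1·δm/m)² = (1×0.0652)² = 0.00425;  (-1·δV/V)² = (-1×0.0653)² = 0.00427
δρ/ρ = √(0.00852) = 0.0923
ρ = 1.26 g/cm^3, so δρ = 0.0923 × 1.26 = 0.117 g/cm^3.

0.117 g/cm^3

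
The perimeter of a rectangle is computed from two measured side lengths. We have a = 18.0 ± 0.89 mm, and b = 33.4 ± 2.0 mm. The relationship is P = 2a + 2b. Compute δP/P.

0.0426

Each term contributes (cᵢ δxᵢ)² to (δP)²:
  (2·δa)² = 3.17;  (2·δb)² = 16.0
δP = √(19.2) = 4.38 mm
P = 103 mm, so δP/P = 4.38/103 = 0.0426.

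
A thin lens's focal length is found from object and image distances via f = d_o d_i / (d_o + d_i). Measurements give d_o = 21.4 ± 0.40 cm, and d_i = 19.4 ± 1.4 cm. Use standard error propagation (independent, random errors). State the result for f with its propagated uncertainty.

∂f/∂d_o = (d_i/(d_o+d_i))² = 0.226;  ∂f/∂d_i = (d_o/(d_o+d_i))² = 0.275
δf = √((∂f/∂d_o · δd_o)² + (∂f/∂d_i · δd_i)²) = √(0.00818 + 0.148) = 0.396 cm
f = 10.2 cm.

10.2 ± 0.396 cm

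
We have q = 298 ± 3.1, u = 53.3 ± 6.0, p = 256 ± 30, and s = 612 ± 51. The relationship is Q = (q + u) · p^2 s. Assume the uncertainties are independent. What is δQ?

3.52e+09

Let w = q + u = 351. δw = √(δq² + δu²) = √(9.61 + 36.0) = 6.75, so δw/w = 0.0192.
Q is then a monomial in w, p, s:
δQ/Q = √((δw/w)² + (2·δp/p)² + (1·δs/s)²) = √(0.000370 + 0.0549 + 0.00694) = 0.249
Q = 1.41e+10, so δQ = 0.249 × 1.41e+10 = 3.52e+09.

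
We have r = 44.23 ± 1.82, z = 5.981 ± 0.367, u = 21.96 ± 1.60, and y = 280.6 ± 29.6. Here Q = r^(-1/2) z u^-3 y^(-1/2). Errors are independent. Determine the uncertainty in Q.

1.19e-06

Since Q is a product/quotient, work with relative uncertainties:
  (−½·δr/r)² = (-0.5×0.0411)² = 0.000423;  (1·δz/z)² = (1×0.0614)² = 0.00377;  (-3·δu/u)² = (-3×0.0729)² = 0.0478;  (−½·δy/y)² = (-0.5×0.105)² = 0.00278
δQ/Q = √(0.0547) = 0.234
Q = 5.07e-06, so δQ = 0.234 × 5.07e-06 = 1.19e-06.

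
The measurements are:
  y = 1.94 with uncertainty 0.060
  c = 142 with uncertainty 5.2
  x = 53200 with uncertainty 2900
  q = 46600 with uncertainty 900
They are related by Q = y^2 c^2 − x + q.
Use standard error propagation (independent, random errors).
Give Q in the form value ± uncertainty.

Let p = y^2·c^2 = 75900. δp/p = √((2·δy/y)² + (2·δc/c)²) = √(0.00383 + 0.00536) = 0.0959, so δp = 7280.
Q = p − x + q: δQ = √(δp² + δx² + δq²) = √(5.29e+07 + 8.41e+06 + 8.1e+05) = 7880
Q = 69300.

69300 ± 7880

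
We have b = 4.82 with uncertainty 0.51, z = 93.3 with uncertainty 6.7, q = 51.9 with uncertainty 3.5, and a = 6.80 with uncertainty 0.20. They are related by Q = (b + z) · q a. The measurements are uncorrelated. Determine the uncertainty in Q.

Let u = b + z = 98.1. δu = √(δb² + δz²) = √(0.260 + 44.9) = 6.72, so δu/u = 0.0685.
Q is then a monomial in u, q, a:
δQ/Q = √((δu/u)² + (1·δq/q)² + (1·δa/a)²) = √(0.00469 + 0.00455 + 0.000865) = 0.101
Q = 34600, so δQ = 0.101 × 34600 = 3480.

3480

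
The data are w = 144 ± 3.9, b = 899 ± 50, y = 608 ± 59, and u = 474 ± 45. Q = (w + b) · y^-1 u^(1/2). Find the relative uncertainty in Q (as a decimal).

Let h = w + b = 1040. δh = √(δw² + δb²) = √(15.2 + 2500) = 50.2, so δh/h = 0.0481.
Q is then a monomial in h, y, u:
δQ/Q = √((δh/h)² + (-1·δy/y)² + (½·δu/u)²) = √(0.00231 + 0.00942 + 0.00225) = 0.118

0.118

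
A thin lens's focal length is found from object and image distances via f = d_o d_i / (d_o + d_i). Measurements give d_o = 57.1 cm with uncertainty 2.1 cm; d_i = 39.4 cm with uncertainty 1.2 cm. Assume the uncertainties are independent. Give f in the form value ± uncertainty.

23.3 ± 0.547 cm

∂f/∂d_o = (d_i/(d_o+d_i))² = 0.167;  ∂f/∂d_i = (d_o/(d_o+d_i))² = 0.350
δf = √((∂f/∂d_o · δd_o)² + (∂f/∂d_i · δd_i)²) = √(0.123 + 0.177) = 0.547 cm
f = 23.3 cm.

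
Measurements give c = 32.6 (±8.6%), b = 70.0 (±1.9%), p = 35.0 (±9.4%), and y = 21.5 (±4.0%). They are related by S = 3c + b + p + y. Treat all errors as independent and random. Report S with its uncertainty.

Absolute uncertainties add in quadrature for a linear combination:
  (3·δc)² = 70.7;  (δb)² = 1.77;  (δp)² = 10.8;  (δy)² = 0.740
δS = √(84.1) = 9.17
S = 224.

224 ± 9.17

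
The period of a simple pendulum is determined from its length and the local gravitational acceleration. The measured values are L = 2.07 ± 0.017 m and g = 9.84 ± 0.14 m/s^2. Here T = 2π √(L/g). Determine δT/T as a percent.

Relative error in a monomial: (δT/T)² = Σ (nᵢ · δxᵢ/xᵢ)².
  (½·δL/L)² = (0.5×0.00821)² = 1.69e-05;  (−½·δg/g)² = (-0.5×0.0142)² = 5.06e-05
δT/T = √(6.75e-05) = 0.00821

0.821%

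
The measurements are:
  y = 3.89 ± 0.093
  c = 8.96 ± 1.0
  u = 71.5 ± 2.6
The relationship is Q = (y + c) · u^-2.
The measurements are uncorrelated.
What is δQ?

0.000268

Let w = y + c = 12.9. δw = √(δy² + δc²) = √(0.00865 + 1.00) = 1.00, so δw/w = 0.0782.
Q is then a monomial in w, u:
δQ/Q = √((δw/w)² + (-2·δu/u)²) = √(0.00611 + 0.00529) = 0.107
Q = 0.00251, so δQ = 0.107 × 0.00251 = 0.000268.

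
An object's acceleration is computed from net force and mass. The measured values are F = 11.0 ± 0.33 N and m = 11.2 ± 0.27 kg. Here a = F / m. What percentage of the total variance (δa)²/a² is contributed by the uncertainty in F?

60.8%

(δa/a)² = (1·δF/F)² + (-1·δm/m)²
  F term: (1×0.0300)² = 0.000900
  m term: (-1×0.0241)² = 0.000581
Total = 0.00148. Share from F = 0.000900/0.00148 = 0.608.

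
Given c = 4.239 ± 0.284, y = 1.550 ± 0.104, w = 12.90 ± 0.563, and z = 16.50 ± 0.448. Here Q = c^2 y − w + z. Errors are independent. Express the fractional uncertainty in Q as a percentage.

13.5%

Let p = c^2·y = 27.85. δp/p = √((2·δc/c)² + (1·δy/y)²) = √(0.0180 + 0.00450) = 0.150, so δp = 4.17.
Q = p − w + z: δQ = √(δp² + δw² + δz²) = √(17.4 + 0.317 + 0.201) = 4.24
Q = 31.45, so δQ/Q = 4.24/31.45 = 0.135.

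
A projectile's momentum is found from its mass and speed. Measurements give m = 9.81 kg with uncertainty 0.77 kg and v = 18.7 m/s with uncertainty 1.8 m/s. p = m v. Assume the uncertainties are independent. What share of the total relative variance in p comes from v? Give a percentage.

60.1%

(δp/p)² = (1·δm/m)² + (1·δv/v)²
  m term: (1×0.0785)² = 0.00616
  v term: (1×0.0963)² = 0.00927
Total = 0.0154. Share from v = 0.00927/0.0154 = 0.601.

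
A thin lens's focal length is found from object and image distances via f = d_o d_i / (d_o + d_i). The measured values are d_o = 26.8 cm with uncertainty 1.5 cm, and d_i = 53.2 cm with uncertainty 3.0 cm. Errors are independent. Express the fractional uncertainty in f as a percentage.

4.17%

∂f/∂d_o = (d_i/(d_o+d_i))² = 0.442;  ∂f/∂d_i = (d_o/(d_o+d_i))² = 0.112
δf = √((∂f/∂d_o · δd_o)² + (∂f/∂d_i · δd_i)²) = √(0.440 + 0.113) = 0.744 cm
f = 17.8 cm, so δf/f = 0.744/17.8 = 0.0417.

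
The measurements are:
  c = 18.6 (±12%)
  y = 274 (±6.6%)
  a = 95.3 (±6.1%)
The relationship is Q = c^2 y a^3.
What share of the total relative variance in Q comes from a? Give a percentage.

35.1%

(δQ/Q)² = (2·δc/c)² + (1·δy/y)² + (3·δa/a)²
  c term: (2×0.120)² = 0.0576
  y term: (1×0.0660)² = 0.00436
  a term: (3×0.0610)² = 0.0335
Total = 0.0954. Share from a = 0.0335/0.0954 = 0.351.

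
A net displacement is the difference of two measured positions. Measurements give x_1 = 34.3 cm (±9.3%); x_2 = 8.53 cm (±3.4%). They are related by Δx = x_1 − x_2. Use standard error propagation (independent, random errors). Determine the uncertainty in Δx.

3.20 cm

Each term contributes (cᵢ δxᵢ)² to (δΔx)²:
  (δx_1)² = 10.2;  (δx_2)² = 0.0841
δΔx = √(10.3) = 3.20 cm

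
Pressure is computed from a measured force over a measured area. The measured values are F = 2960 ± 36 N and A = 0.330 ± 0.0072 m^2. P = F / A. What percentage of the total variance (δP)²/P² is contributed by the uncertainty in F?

(δP/P)² = (1·δF/F)² + (-1·δA/A)²
  F term: (1×0.0122)² = 0.000148
  A term: (-1×0.0218)² = 0.000476
Total = 0.000624. Share from F = 0.000148/0.000624 = 0.237.

23.7%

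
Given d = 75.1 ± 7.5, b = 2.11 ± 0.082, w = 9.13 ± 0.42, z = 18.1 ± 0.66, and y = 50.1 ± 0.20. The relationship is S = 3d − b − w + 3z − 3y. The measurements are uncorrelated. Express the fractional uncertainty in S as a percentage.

19.1%

Absolute uncertainties add in quadrature for a linear combination:
  (3·δd)² = 506;  (δb)² = 0.00672;  (δw)² = 0.176;  (3·δz)² = 3.92;  (3·δy)² = 0.360
δS = √(511) = 22.6
S = 118, so δS/S = 22.6/118 = 0.191.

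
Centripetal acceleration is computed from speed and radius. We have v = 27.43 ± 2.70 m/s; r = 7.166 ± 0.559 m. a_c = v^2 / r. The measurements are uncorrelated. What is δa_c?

22.2 m/s^2

Since a_c is a product/quotient, work with relative uncertainties:
  (2·δv/v)² = (2×0.0984)² = 0.0388;  (-1·δr/r)² = (-1×0.0780)² = 0.00609
δa_c/a_c = √(0.0448) = 0.212
a_c = 105.0 m/s^2, so δa_c = 0.212 × 105.0 = 22.2 m/s^2.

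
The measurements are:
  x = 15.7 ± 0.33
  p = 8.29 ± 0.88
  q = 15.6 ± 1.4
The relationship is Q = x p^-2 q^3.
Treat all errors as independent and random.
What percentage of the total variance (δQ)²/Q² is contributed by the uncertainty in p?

(δQ/Q)² = (1·δx/x)² + (-2·δp/p)² + (3·δq/q)²
  x term: (1×0.0210)² = 0.000442
  p term: (-2×0.106)² = 0.0451
  q term: (3×0.0897)² = 0.0725
Total = 0.118. Share from p = 0.0451/0.118 = 0.382.

38.2%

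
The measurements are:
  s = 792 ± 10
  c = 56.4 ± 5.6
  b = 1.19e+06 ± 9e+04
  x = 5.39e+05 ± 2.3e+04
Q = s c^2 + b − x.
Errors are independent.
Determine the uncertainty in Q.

Let p = s·c^2 = 2.52e+06. δp/p = √((1·δs/s)² + (2·δc/c)²) = √(0.000159 + 0.0394) = 0.199, so δp = 5.01e+05.
Q = p + b − x: δQ = √(δp² + δb² + δx²) = √(2.51e+11 + 8.1e+09 + 5.29e+08) = 5.1e+05

5.1e+05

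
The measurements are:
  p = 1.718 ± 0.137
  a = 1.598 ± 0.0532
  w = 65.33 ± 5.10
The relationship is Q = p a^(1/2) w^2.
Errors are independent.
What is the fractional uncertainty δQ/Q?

0.176

Since Q is a product/quotient, work with relative uncertainties:
  (1·δp/p)² = (1×0.0797)² = 0.00636;  (½·δa/a)² = (0.5×0.0333)² = 0.000277;  (2·δw/w)² = (2×0.0781)² = 0.0244
δQ/Q = √(0.0310) = 0.176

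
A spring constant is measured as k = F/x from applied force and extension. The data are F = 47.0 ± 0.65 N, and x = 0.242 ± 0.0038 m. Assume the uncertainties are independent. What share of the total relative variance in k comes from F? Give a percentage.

(δk/k)² = (1·δF/F)² + (-1·δx/x)²
  F term: (1×0.0138)² = 0.000191
  x term: (-1×0.0157)² = 0.000247
Total = 0.000438. Share from F = 0.000191/0.000438 = 0.437.

43.7%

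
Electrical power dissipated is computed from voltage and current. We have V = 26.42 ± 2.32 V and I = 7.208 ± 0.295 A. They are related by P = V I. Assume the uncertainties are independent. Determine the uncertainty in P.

Since P is a product/quotient, work with relative uncertainties:
  (1·δV/V)² = (1×0.0878)² = 0.00771;  (1·δI/I)² = (1×0.0409)² = 0.00167
δP/P = √(0.00939) = 0.0969
P = 190.4 W, so δP = 0.0969 × 190.4 = 18.4 W.

18.4 W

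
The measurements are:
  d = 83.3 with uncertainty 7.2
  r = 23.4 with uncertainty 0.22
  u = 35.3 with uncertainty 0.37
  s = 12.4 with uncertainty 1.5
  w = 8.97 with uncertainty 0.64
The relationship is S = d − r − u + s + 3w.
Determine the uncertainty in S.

7.61

Absolute uncertainties add in quadrature for a linear combination:
  (δd)² = 51.8;  (δr)² = 0.0484;  (δu)² = 0.137;  (δs)² = 2.25;  (3·δw)² = 3.69
δS = √(58.0) = 7.61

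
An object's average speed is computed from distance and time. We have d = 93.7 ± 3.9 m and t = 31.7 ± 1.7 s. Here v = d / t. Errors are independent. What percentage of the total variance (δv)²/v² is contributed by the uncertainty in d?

(δv/v)² = (1·δd/d)² + (-1·δt/t)²
  d term: (1×0.0416)² = 0.00173
  t term: (-1×0.0536)² = 0.00288
Total = 0.00461. Share from d = 0.00173/0.00461 = 0.376.

37.6%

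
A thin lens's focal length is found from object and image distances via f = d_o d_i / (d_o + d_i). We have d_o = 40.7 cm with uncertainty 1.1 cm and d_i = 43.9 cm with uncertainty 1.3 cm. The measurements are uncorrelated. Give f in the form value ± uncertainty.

21.1 ± 0.422 cm

∂f/∂d_o = (d_i/(d_o+d_i))² = 0.269;  ∂f/∂d_i = (d_o/(d_o+d_i))² = 0.231
δf = √((∂f/∂d_o · δd_o)² + (∂f/∂d_i · δd_i)²) = √(0.0877 + 0.0905) = 0.422 cm
f = 21.1 cm.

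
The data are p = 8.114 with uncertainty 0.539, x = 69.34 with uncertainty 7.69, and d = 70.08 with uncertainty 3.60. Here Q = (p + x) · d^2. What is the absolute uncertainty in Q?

Let u = p + x = 77.45. δu = √(δp² + δx²) = √(0.291 + 59.1) = 7.71, so δu/u = 0.0995.
Q is then a monomial in u, d:
δQ/Q = √((δu/u)² + (2·δd/d)²) = √(0.00991 + 0.0106) = 0.143
Q = 380400, so δQ = 0.143 × 380400 = 54400.

54400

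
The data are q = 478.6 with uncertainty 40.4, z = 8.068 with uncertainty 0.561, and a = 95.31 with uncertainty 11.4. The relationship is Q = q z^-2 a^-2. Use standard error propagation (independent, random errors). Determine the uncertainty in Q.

0.000234

Relative error in a monomial: (δQ/Q)² = Σ (nᵢ · δxᵢ/xᵢ)².
  (1·δq/q)² = (1×0.0844)² = 0.00713;  (-2·δz/z)² = (-2×0.0695)² = 0.0193;  (-2·δa/a)² = (-2×0.120)² = 0.0572
δQ/Q = √(0.0837) = 0.289
Q = 0.0008094, so δQ = 0.289 × 0.0008094 = 0.000234.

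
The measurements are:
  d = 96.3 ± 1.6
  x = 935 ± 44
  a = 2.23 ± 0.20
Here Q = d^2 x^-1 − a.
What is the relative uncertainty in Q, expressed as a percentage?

7.87%

Let p = d^2·x^-1 = 9.92. δp/p = √((2·δd/d)² + (-1·δx/x)²) = √(0.00110 + 0.00221) = 0.0576, so δp = 0.571.
Q = p − a: δQ = √(δp² + δa²) = √(0.326 + 0.0400) = 0.605
Q = 7.69, so δQ/Q = 0.605/7.69 = 0.0787.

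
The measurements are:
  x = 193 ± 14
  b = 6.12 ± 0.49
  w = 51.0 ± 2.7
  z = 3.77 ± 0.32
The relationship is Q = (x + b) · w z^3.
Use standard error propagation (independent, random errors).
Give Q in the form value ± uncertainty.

Let u = x + b = 199. δu = √(δx² + δb²) = √(196 + 0.240) = 14.0, so δu/u = 0.0704.
Q is then a monomial in u, w, z:
δQ/Q = √((δu/u)² + (1·δw/w)² + (3·δz/z)²) = √(0.00495 + 0.00280 + 0.0648) = 0.269
Q = 5.44e+05, so δQ = 0.269 × 5.44e+05 = 1.47e+05.

(5.44 ± 1.47) × 10^5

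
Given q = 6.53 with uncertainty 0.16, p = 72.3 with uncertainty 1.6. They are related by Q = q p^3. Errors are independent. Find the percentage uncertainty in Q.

Each factor contributes (exponent × relative error)² to (δQ/Q)²:
  (1·δq/q)² = (1×0.0245)² = 0.000600;  (3·δp/p)² = (3×0.0221)² = 0.00441
δQ/Q = √(0.00501) = 0.0708

7.08%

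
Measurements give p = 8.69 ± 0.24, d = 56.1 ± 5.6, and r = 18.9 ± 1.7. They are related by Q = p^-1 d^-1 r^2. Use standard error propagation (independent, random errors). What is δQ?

0.152

Each factor contributes (exponent × relative error)² to (δQ/Q)²:
  (-1·δp/p)² = (-1×0.0276)² = 0.000763;  (-1·δd/d)² = (-1×0.0998)² = 0.00996;  (2·δr/r)² = (2×0.0899)² = 0.0324
δQ/Q = √(0.0431) = 0.208
Q = 0.733, so δQ = 0.208 × 0.733 = 0.152.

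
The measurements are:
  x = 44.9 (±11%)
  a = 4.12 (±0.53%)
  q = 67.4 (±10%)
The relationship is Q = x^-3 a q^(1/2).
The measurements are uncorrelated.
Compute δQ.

Since Q is a product/quotient, work with relative uncertainties:
  (-3·δx/x)² = (-3×0.110)² = 0.109;  (1·δa/a)² = (1×0.00530)² = 2.81e-05;  (½·δq/q)² = (0.5×0.100)² = 0.00250
δQ/Q = √(0.111) = 0.334
Q = 0.000374, so δQ = 0.334 × 0.000374 = 0.000125.

0.000125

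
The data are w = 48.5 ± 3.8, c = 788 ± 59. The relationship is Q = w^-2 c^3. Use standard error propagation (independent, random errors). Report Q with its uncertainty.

Q is a product of powers, so relative uncertainties combine in quadrature:
  (-2·δw/w)² = (-2×0.0784)² = 0.0246;  (3·δc/c)² = (3×0.0749)² = 0.0505
δQ/Q = √(0.0750) = 0.274
Q = 2.08e+05, so δQ = 0.274 × 2.08e+05 = 57000.

(2.08 ± 0.570) × 10^5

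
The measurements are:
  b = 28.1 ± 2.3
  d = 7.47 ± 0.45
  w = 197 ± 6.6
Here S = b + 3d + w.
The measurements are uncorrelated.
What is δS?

7.12

Absolute uncertainties add in quadrature for a linear combination:
  (δb)² = 5.29;  (3·δd)² = 1.82;  (δw)² = 43.6
δS = √(50.7) = 7.12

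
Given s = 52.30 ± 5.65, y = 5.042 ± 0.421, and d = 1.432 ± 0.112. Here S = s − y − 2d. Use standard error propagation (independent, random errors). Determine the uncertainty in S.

5.67

S is a linear combination, so absolute uncertainties add in quadrature:
  (δs)² = 31.9;  (δy)² = 0.177;  (2·δd)² = 0.0502
δS = √(32.1) = 5.67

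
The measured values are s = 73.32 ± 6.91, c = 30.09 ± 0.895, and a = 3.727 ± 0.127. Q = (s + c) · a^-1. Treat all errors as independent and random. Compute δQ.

2.10

Let u = s + c = 103.4. δu = √(δs² + δc²) = √(47.7 + 0.801) = 6.97, so δu/u = 0.0674.
Q is then a monomial in u, a:
δQ/Q = √((δu/u)² + (-1·δa/a)²) = √(0.00454 + 0.00116) = 0.0755
Q = 27.75, so δQ = 0.0755 × 27.75 = 2.10.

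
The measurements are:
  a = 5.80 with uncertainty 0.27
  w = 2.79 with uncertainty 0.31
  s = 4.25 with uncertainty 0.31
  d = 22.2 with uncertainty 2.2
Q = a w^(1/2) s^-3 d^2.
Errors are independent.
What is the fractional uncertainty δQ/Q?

Since Q is a product/quotient, work with relative uncertainties:
  (1·δa/a)² = (1×0.0466)² = 0.00217;  (½·δw/w)² = (0.5×0.111)² = 0.00309;  (-3·δs/s)² = (-3×0.0729)² = 0.0479;  (2·δd/d)² = (2×0.0991)² = 0.0393
δQ/Q = √(0.0924) = 0.304

0.304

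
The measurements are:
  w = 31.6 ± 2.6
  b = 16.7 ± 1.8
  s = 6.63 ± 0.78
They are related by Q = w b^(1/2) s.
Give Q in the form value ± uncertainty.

856 ± 131

Relative error in a monomial: (δQ/Q)² = Σ (nᵢ · δxᵢ/xᵢ)².
  (1·δw/w)² = (1×0.0823)² = 0.00677;  (½·δb/b)² = (0.5×0.108)² = 0.00290;  (1·δs/s)² = (1×0.118)² = 0.0138
δQ/Q = √(0.0235) = 0.153
Q = 856, so δQ = 0.153 × 856 = 131.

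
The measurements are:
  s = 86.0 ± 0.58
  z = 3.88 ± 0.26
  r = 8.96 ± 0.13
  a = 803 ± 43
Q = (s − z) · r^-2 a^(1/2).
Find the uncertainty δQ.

1.17

Let u = s − z = 82.1. δu = √(δs² + δz²) = √(0.336 + 0.0676) = 0.636, so δu/u = 0.00774.
Q is then a monomial in u, r, a:
δQ/Q = √((δu/u)² + (-2·δr/r)² + (½·δa/a)²) = √(5.99e-05 + 0.000842 + 0.000717) = 0.0402
Q = 29.0, so δQ = 0.0402 × 29.0 = 1.17.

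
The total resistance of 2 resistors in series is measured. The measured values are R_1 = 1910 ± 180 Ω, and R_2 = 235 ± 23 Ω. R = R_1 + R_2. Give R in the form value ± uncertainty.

2140 ± 181 Ω

For a sum/difference, combine absolute errors in quadrature:
  (δR_1)² = 32400;  (δR_2)² = 529
δR = √(32900) = 181 Ω
R = 2140 Ω.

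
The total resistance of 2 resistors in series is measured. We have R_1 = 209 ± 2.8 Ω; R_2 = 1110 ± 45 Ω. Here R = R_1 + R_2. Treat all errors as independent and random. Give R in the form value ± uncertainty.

Sums and differences: (δR)² = Σ (cᵢ δxᵢ)².
  (δR_1)² = 7.84;  (δR_2)² = 2020
δR = √(2030) = 45.1 Ω
R = 1320 Ω.

1320 ± 45.1 Ω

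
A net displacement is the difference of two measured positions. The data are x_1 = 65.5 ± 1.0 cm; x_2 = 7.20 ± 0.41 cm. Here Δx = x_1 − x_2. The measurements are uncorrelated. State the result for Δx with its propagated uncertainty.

58.3 ± 1.08 cm

Sums and differences: (δΔx)² = Σ (cᵢ δxᵢ)².
  (δx_1)² = 1.00;  (δx_2)² = 0.168
δΔx = √(1.17) = 1.08 cm
Δx = 58.3 cm.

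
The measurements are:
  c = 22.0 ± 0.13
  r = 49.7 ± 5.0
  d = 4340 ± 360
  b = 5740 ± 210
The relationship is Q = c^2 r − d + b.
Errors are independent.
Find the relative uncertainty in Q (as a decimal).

Let p = c^2·r = 24100. δp/p = √((2·δc/c)² + (1·δr/r)²) = √(0.000140 + 0.0101) = 0.101, so δp = 2440.
Q = p − d + b: δQ = √(δp² + δd² + δb²) = √(5.94e+06 + 1.3e+05 + 44100) = 2470
Q = 25500, so δQ/Q = 2470/25500 = 0.0971.

0.0971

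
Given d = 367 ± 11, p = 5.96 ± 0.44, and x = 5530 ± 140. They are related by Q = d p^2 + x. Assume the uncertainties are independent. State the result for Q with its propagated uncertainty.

Let w = d·p^2 = 13000. δw/w = √((1·δd/d)² + (2·δp/p)²) = √(0.000898 + 0.0218) = 0.151, so δw = 1960.
Q = w + x: δQ = √(δw² + δx²) = √(3.86e+06 + 19600) = 1970
Q = 18600.

18600 ± 1970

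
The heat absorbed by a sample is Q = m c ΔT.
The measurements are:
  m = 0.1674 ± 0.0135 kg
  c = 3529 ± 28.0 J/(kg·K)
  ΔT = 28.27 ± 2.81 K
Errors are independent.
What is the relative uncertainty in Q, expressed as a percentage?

Q is a product of powers, so relative uncertainties combine in quadrature:
  (1·δm/m)² = (1×0.0806)² = 0.00650;  (1·δc/c)² = (1×0.00793)² = 6.3e-05;  (1·δΔT/ΔT)² = (1×0.0994)² = 0.00988
δQ/Q = √(0.0164) = 0.128

12.8%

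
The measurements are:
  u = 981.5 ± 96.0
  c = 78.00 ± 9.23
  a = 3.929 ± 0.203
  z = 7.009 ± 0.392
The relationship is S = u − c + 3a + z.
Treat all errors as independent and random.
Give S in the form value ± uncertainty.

922.3 ± 96.4

Absolute uncertainties add in quadrature for a linear combination:
  (δu)² = 9220;  (δc)² = 85.2;  (3·δa)² = 0.371;  (δz)² = 0.154
δS = √(9300) = 96.4
S = 922.3.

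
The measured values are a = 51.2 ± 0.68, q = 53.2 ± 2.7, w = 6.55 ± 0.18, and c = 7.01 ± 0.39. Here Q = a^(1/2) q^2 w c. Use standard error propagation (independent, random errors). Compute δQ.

1.11e+05

Relative error in a monomial: (δQ/Q)² = Σ (nᵢ · δxᵢ/xᵢ)².
  (½·δa/a)² = (0.5×0.0133)² = 4.41e-05;  (2·δq/q)² = (2×0.0508)² = 0.0103;  (1·δw/w)² = (1×0.0275)² = 0.000755;  (1·δc/c)² = (1×0.0556)² = 0.00310
δQ/Q = √(0.0142) = 0.119
Q = 9.3e+05, so δQ = 0.119 × 9.3e+05 = 1.11e+05.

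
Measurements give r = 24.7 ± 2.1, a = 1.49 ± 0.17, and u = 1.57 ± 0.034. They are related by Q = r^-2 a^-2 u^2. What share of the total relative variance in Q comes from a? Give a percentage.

62.8%

(δQ/Q)² = (-2·δr/r)² + (-2·δa/a)² + (2·δu/u)²
  r term: (-2×0.0850)² = 0.0289
  a term: (-2×0.114)² = 0.0521
  u term: (2×0.0217)² = 0.00188
Total = 0.0829. Share from a = 0.0521/0.0829 = 0.628.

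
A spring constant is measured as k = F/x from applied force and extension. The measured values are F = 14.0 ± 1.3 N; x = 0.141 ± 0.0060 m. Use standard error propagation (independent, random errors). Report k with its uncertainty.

99.3 ± 10.1 N/m

Relative error in a monomial: (δk/k)² = Σ (nᵢ · δxᵢ/xᵢ)².
  (1·δF/F)² = (1×0.0929)² = 0.00862;  (-1·δx/x)² = (-1×0.0426)² = 0.00181
δk/k = √(0.0104) = 0.102
k = 99.3 N/m, so δk = 0.102 × 99.3 = 10.1 N/m.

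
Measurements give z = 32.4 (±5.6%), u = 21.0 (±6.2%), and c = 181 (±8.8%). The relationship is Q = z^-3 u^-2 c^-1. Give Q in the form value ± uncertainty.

(3.68 ± 0.835) × 10^-10

Since Q is a product/quotient, work with relative uncertainties:
  (-3·δz/z)² = (-3×0.0560)² = 0.0282;  (-2·δu/u)² = (-2×0.0620)² = 0.0154;  (-1·δc/c)² = (-1×0.0880)² = 0.00774
δQ/Q = √(0.0513) = 0.227
Q = 3.68e-10, so δQ = 0.227 × 3.68e-10 = 8.35e-11.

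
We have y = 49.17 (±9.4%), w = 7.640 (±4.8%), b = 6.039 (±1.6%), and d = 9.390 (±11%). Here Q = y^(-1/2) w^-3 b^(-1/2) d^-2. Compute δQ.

3.94e-07

Each factor contributes (exponent × relative error)² to (δQ/Q)²:
  (−½·δy/y)² = (-0.5×0.0940)² = 0.00221;  (-3·δw/w)² = (-3×0.0480)² = 0.0207;  (−½·δb/b)² = (-0.5×0.0160)² = 6.4e-05;  (-2·δd/d)² = (-2×0.110)² = 0.0484
δQ/Q = √(0.0714) = 0.267
Q = 1.476e-06, so δQ = 0.267 × 1.476e-06 = 3.94e-07.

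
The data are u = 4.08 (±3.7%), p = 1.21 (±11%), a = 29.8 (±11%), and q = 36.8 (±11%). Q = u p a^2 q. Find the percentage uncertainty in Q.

27.2%

Since Q is a product/quotient, work with relative uncertainties:
  (1·δu/u)² = (1×0.0370)² = 0.00137;  (1·δp/p)² = (1×0.110)² = 0.0121;  (2·δa/a)² = (2×0.110)² = 0.0484;  (1·δq/q)² = (1×0.110)² = 0.0121
δQ/Q = √(0.0740) = 0.272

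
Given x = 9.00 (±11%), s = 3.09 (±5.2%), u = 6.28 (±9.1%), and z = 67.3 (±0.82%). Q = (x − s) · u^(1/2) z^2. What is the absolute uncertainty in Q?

Let w = x − s = 5.91. δw = √(δx² + δs²) = √(0.980 + 0.0258) = 1.00, so δw/w = 0.170.
Q is then a monomial in w, u, z:
δQ/Q = √((δw/w)² + (½·δu/u)² + (2·δz/z)²) = √(0.0288 + 0.00207 + 0.000269) = 0.176
Q = 67100, so δQ = 0.176 × 67100 = 11800.

11800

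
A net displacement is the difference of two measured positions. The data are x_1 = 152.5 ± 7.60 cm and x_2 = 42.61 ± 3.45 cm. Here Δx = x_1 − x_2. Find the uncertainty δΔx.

Δx is a linear combination, so absolute uncertainties add in quadrature:
  (δx_1)² = 57.8;  (δx_2)² = 11.9
δΔx = √(69.7) = 8.35 cm

8.35 cm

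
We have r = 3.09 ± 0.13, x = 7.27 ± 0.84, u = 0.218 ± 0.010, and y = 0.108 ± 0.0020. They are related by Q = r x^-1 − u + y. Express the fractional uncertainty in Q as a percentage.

Let p = r·x^-1 = 0.425. δp/p = √((1·δr/r)² + (-1·δx/x)²) = √(0.00177 + 0.0134) = 0.123, so δp = 0.0523.
Q = p − u + y: δQ = √(δp² + δu² + δy²) = √(0.00273 + 0.000100 + 4e-06) = 0.0532
Q = 0.315, so δQ/Q = 0.0532/0.315 = 0.169.

16.9%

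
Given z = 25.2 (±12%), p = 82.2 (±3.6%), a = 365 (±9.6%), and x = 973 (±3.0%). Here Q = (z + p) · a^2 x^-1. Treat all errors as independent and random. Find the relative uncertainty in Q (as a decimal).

Let u = z + p = 107. δu = √(δz² + δp²) = √(9.14 + 8.76) = 4.23, so δu/u = 0.0394.
Q is then a monomial in u, a, x:
δQ/Q = √((δu/u)² + (2·δa/a)² + (-1·δx/x)²) = √(0.00155 + 0.0369 + 0.000900) = 0.198

0.198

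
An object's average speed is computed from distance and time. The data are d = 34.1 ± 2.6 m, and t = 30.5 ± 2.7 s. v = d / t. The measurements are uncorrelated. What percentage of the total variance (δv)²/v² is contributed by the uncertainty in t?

(δv/v)² = (1·δd/d)² + (-1·δt/t)²
  d term: (1×0.0762)² = 0.00581
  t term: (-1×0.0885)² = 0.00784
Total = 0.0137. Share from t = 0.00784/0.0137 = 0.574.

57.4%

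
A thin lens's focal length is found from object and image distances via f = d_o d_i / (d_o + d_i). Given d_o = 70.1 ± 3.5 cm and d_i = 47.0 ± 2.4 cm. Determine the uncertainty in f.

1.03 cm

∂f/∂d_o = (d_i/(d_o+d_i))² = 0.161;  ∂f/∂d_i = (d_o/(d_o+d_i))² = 0.358
δf = √((∂f/∂d_o · δd_o)² + (∂f/∂d_i · δd_i)²) = √(0.318 + 0.740) = 1.03 cm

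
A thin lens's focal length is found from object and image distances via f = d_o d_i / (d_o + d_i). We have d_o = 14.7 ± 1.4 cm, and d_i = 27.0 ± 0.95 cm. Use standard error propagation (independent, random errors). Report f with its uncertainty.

9.52 ± 0.599 cm

∂f/∂d_o = (d_i/(d_o+d_i))² = 0.419;  ∂f/∂d_i = (d_o/(d_o+d_i))² = 0.124
δf = √((∂f/∂d_o · δd_o)² + (∂f/∂d_i · δd_i)²) = √(0.344 + 0.0139) = 0.599 cm
f = 9.52 cm.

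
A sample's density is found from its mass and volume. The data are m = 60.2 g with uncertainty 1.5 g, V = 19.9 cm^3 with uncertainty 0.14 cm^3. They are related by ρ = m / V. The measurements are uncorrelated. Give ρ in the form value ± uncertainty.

3.03 ± 0.0783 g/cm^3

ρ is a product of powers, so relative uncertainties combine in quadrature:
  (1·δm/m)² = (1×0.0249)² = 0.000621;  (-1·δV/V)² = (-1×0.00704)² = 4.95e-05
δρ/ρ = √(0.000670) = 0.0259
ρ = 3.03 g/cm^3, so δρ = 0.0259 × 3.03 = 0.0783 g/cm^3.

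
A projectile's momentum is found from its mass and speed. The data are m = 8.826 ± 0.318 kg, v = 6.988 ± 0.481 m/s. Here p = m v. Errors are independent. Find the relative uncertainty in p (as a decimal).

0.0777

p is a product of powers, so relative uncertainties combine in quadrature:
  (1·δm/m)² = (1×0.0360)² = 0.00130;  (1·δv/v)² = (1×0.0688)² = 0.00474
δp/p = √(0.00604) = 0.0777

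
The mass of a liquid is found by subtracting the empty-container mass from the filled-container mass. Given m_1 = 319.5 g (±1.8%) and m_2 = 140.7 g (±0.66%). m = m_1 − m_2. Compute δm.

For a sum/difference, combine absolute errors in quadrature:
  (δm_1)² = 33.1;  (δm_2)² = 0.862
δm = √(33.9) = 5.83 g

5.83 g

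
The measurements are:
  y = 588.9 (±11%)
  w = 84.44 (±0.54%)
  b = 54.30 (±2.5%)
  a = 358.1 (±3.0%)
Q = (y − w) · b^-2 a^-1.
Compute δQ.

6.74e-05

Let u = y − w = 504.5. δu = √(δy² + δw²) = √(4200 + 0.208) = 64.8, so δu/u = 0.128.
Q is then a monomial in u, b, a:
δQ/Q = √((δu/u)² + (-2·δb/b)² + (-1·δa/a)²) = √(0.0165 + 0.00250 + 0.000900) = 0.141
Q = 0.0004778, so δQ = 0.141 × 0.0004778 = 6.74e-05.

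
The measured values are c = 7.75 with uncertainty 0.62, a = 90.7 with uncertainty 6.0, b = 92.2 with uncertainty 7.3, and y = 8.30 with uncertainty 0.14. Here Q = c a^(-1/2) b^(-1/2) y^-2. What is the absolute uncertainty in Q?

For a monomial Q ∝ c, a^(-1/2), b^(-1/2), y^-2, fractional errors add in quadrature:
  (1·δc/c)² = (1×0.0800)² = 0.00640;  (−½·δa/a)² = (-0.5×0.0662)² = 0.00109;  (−½·δb/b)² = (-0.5×0.0792)² = 0.00157;  (-2·δy/y)² = (-2×0.0169)² = 0.00114
δQ/Q = √(0.0102) = 0.101
Q = 0.00123, so δQ = 0.101 × 0.00123 = 0.000124.

0.000124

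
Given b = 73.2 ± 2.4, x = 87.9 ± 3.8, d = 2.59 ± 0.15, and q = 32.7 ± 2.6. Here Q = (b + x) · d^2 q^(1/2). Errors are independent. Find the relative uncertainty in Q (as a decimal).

Let u = b + x = 161. δu = √(δb² + δx²) = √(5.76 + 14.4) = 4.49, so δu/u = 0.0279.
Q is then a monomial in u, d, q:
δQ/Q = √((δu/u)² + (2·δd/d)² + (½·δq/q)²) = √(0.000778 + 0.0134 + 0.00158) = 0.126

0.126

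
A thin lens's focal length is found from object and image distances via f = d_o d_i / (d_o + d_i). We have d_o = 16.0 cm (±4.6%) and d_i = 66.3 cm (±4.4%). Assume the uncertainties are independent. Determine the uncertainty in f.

0.490 cm

∂f/∂d_o = (d_i/(d_o+d_i))² = 0.649;  ∂f/∂d_i = (d_o/(d_o+d_i))² = 0.0378
δf = √((∂f/∂d_o · δd_o)² + (∂f/∂d_i · δd_i)²) = √(0.228 + 0.0122) = 0.490 cm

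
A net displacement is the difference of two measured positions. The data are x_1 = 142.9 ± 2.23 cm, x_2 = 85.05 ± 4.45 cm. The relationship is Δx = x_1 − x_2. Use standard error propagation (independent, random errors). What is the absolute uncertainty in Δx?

For a sum/difference, combine absolute errors in quadrature:
  (δx_1)² = 4.97;  (δx_2)² = 19.8
δΔx = √(24.8) = 4.98 cm

4.98 cm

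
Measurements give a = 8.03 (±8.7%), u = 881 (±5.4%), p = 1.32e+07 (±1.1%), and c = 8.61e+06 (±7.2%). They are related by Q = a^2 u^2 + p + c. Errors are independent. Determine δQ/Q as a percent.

Let w = a^2·u^2 = 5e+07. δw/w = √((2·δa/a)² + (2·δu/u)²) = √(0.0303 + 0.0117) = 0.205, so δw = 1.02e+07.
Q = w + p + c: δQ = √(δw² + δp² + δc²) = √(1.05e+14 + 2.11e+10 + 3.84e+11) = 1.03e+07
Q = 7.19e+07, so δQ/Q = 1.03e+07/7.19e+07 = 0.143.

14.3%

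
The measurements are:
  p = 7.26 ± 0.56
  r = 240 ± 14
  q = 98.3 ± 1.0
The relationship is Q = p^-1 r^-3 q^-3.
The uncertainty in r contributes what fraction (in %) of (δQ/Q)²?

81.7%

(δQ/Q)² = (-1·δp/p)² + (-3·δr/r)² + (-3·δq/q)²
  p term: (-1×0.0771)² = 0.00595
  r term: (-3×0.0583)² = 0.0306
  q term: (-3×0.0102)² = 0.000931
Total = 0.0375. Share from r = 0.0306/0.0375 = 0.817.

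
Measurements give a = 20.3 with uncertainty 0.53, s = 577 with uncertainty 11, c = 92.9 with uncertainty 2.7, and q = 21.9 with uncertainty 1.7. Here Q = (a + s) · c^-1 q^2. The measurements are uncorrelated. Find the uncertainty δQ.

490

Let u = a + s = 597. δu = √(δa² + δs²) = √(0.281 + 121) = 11.0, so δu/u = 0.0184.
Q is then a monomial in u, c, q:
δQ/Q = √((δu/u)² + (-1·δc/c)² + (2·δq/q)²) = √(0.000340 + 0.000845 + 0.0241) = 0.159
Q = 3080, so δQ = 0.159 × 3080 = 490.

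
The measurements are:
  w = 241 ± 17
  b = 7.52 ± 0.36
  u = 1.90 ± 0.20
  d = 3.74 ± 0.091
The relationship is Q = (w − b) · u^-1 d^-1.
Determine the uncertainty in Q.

4.28

Let h = w − b = 233. δh = √(δw² + δb²) = √(289 + 0.130) = 17.0, so δh/h = 0.0728.
Q is then a monomial in h, u, d:
δQ/Q = √((δh/h)² + (-1·δu/u)² + (-1·δd/d)²) = √(0.00530 + 0.0111 + 0.000592) = 0.130
Q = 32.9, so δQ = 0.130 × 32.9 = 4.28.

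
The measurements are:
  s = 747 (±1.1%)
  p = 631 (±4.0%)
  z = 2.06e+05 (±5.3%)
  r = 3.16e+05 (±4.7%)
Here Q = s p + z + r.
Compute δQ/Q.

0.0271

Let w = s·p = 4.71e+05. δw/w = √((1·δs/s)² + (1·δp/p)²) = √(0.000121 + 0.00160) = 0.0415, so δw = 19600.
Q = w + z + r: δQ = √(δw² + δz² + δr²) = √(3.82e+08 + 1.19e+08 + 2.21e+08) = 26900
Q = 9.93e+05, so δQ/Q = 26900/9.93e+05 = 0.0271.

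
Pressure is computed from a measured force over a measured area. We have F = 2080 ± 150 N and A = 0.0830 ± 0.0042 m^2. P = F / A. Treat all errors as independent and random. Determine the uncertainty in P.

Relative error in a monomial: (δP/P)² = Σ (nᵢ · δxᵢ/xᵢ)².
  (1·δF/F)² = (1×0.0721)² = 0.00520;  (-1·δA/A)² = (-1×0.0506)² = 0.00256
δP/P = √(0.00776) = 0.0881
P = 25100 Pa, so δP = 0.0881 × 25100 = 2210 Pa.

2210 Pa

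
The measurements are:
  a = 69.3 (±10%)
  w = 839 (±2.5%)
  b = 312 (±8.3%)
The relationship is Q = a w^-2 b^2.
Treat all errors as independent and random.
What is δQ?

For a monomial Q ∝ a, w^-2, b^2, fractional errors add in quadrature:
  (1·δa/a)² = (1×0.100)² = 0.0100;  (-2·δw/w)² = (-2×0.0250)² = 0.00250;  (2·δb/b)² = (2×0.0830)² = 0.0276
δQ/Q = √(0.0401) = 0.200
Q = 9.58, so δQ = 0.200 × 9.58 = 1.92.

1.92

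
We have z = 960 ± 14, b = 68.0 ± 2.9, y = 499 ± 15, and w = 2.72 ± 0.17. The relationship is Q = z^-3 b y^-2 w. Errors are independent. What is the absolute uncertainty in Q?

8.91e-14

Products/powers → add relative errors in quadrature, weighted by exponent:
  (-3·δz/z)² = (-3×0.0146)² = 0.00191;  (1·δb/b)² = (1×0.0426)² = 0.00182;  (-2·δy/y)² = (-2×0.0301)² = 0.00361;  (1·δw/w)² = (1×0.0625)² = 0.00391
δQ/Q = √(0.0113) = 0.106
Q = 8.4e-13, so δQ = 0.106 × 8.4e-13 = 8.91e-14.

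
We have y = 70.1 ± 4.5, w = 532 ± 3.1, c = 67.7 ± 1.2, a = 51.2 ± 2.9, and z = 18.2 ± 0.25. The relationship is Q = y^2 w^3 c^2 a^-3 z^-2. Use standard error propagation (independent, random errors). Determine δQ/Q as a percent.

21.8%

Since Q is a product/quotient, work with relative uncertainties:
  (2·δy/y)² = (2×0.0642)² = 0.0165;  (3·δw/w)² = (3×0.00583)² = 0.000306;  (2·δc/c)² = (2×0.0177)² = 0.00126;  (-3·δa/a)² = (-3×0.0566)² = 0.0289;  (-2·δz/z)² = (-2×0.0137)² = 0.000755
δQ/Q = √(0.0477) = 0.218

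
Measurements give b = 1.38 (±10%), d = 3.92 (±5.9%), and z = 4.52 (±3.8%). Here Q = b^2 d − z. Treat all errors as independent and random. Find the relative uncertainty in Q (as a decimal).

0.532

Let p = b^2·d = 7.47. δp/p = √((2·δb/b)² + (1·δd/d)²) = √(0.0400 + 0.00348) = 0.209, so δp = 1.56.
Q = p − z: δQ = √(δp² + δz²) = √(2.42 + 0.0295) = 1.57
Q = 2.95, so δQ/Q = 1.57/2.95 = 0.532.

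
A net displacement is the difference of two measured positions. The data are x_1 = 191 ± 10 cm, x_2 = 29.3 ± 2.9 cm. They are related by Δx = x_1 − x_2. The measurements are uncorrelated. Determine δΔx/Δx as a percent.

Each term contributes (cᵢ δxᵢ)² to (δΔx)²:
  (δx_1)² = 100;  (δx_2)² = 8.41
δΔx = √(108) = 10.4 cm
Δx = 162 cm, so δΔx/Δx = 10.4/162 = 0.0644.

6.44%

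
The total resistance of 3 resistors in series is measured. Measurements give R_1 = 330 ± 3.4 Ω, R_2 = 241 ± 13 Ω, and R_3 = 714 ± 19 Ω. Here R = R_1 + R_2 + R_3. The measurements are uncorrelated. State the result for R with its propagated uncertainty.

For a sum/difference, combine absolute errors in quadrature:
  (δR_1)² = 11.6;  (δR_2)² = 169;  (δR_3)² = 361
δR = √(542) = 23.3 Ω
R = 1280 Ω.

1280 ± 23.3 Ω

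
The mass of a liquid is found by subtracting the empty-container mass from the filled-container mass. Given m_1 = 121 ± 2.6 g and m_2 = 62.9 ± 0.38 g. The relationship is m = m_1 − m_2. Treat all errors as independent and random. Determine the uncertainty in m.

For a sum/difference, combine absolute errors in quadrature:
  (δm_1)² = 6.76;  (δm_2)² = 0.144
δm = √(6.90) = 2.63 g

2.63 g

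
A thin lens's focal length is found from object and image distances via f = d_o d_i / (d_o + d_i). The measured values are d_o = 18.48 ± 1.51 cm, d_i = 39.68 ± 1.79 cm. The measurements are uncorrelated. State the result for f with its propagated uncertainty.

∂f/∂d_o = (d_i/(d_o+d_i))² = 0.465;  ∂f/∂d_i = (d_o/(d_o+d_i))² = 0.101
δf = √((∂f/∂d_o · δd_o)² + (∂f/∂d_i · δd_i)²) = √(0.494 + 0.0327) = 0.726 cm
f = 12.61 cm.

12.61 ± 0.726 cm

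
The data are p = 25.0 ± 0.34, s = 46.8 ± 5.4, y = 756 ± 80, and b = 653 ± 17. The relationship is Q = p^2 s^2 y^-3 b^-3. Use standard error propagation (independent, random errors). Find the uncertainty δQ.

Products/powers → add relative errors in quadrature, weighted by exponent:
  (2·δp/p)² = (2×0.0136)² = 0.000740;  (2·δs/s)² = (2×0.115)² = 0.0533;  (-3·δy/y)² = (-3×0.106)² = 0.101;  (-3·δb/b)² = (-3×0.0260)² = 0.00610
δQ/Q = √(0.161) = 0.401
Q = 1.14e-11, so δQ = 0.401 × 1.14e-11 = 4.56e-12.

4.56e-12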